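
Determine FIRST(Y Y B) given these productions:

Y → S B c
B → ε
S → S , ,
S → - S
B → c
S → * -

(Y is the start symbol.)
{ '*', '-' }

FIRST sets of the non-terminals involved (from the grammar, by fixed-point iteration):
  FIRST(Y) = { '*', '-' }

To compute FIRST(Y Y B), process the symbols left to right:
Symbol Y is a non-terminal. Add FIRST(Y) \ {ε} = { '*', '-' }
Y is not nullable (ε ∉ FIRST(Y)), so stop here.
FIRST(Y Y B) = { '*', '-' }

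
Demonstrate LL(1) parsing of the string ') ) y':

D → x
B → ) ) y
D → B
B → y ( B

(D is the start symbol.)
LL(1) parsing maintains a stack (initially the start symbol over $) and the input. At each step: if the stack top is a terminal, match it against the current input token; if it is a non-terminal N, replace it with the RHS of M[N, lookahead] (the unique production whose predict set contains the lookahead).

Stack is shown with the top on the left.

Stack    Input    Action
------------------------
D $      ) ) y $  output D → B
B $      ) ) y $  output B → ) ) y
) ) y $  ) ) y $  match ')'
) y $    ) y $    match ')'
y $      y $      match 'y'
$        $        accept

The string is accepted.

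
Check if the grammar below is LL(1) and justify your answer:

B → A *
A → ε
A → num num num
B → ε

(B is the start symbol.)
A grammar is LL(1) if for each non-terminal N with multiple productions, the predict sets of those productions are pairwise disjoint, where PREDICT(N → α) = (FIRST(α) \ {ε}) ∪ (FOLLOW(N) if α ⇒* ε).

Relevant sets:
  FIRST(A) = { 'num', ε }
  FOLLOW(B) = { $ }
  FOLLOW(A) = { '*' }

For B:
  PREDICT(B → A '*') = { '*', 'num' }
  PREDICT(B → ε) = { $ }
For A:
  PREDICT(A → ε) = { '*' }
  PREDICT(A → num num num) = { 'num' }

All predict sets are disjoint. The grammar IS LL(1).

Answer: Yes, the grammar is LL(1).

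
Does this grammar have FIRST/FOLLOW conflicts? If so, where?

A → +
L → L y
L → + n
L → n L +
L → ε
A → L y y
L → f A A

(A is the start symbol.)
Nullable non-terminals: L.
FIRST sets used below: FIRST(L) = { '+', 'f', 'n', 'y', ε }

L: nullable alternative(s) L → ε; FOLLOW(L) = { '+', 'y' }
  L → L y: FIRST \ {ε} = { '+', 'f', 'n', 'y' } — overlaps FOLLOW(L) on { '+', 'y' }: CONFLICT
  L → + n: FIRST \ {ε} = { '+' } — overlaps FOLLOW(L) on { '+' }: CONFLICT
  L → n L +: FIRST \ {ε} = { 'n' } — disjoint from FOLLOW(L)
  L → ε: FIRST \ {ε} = { } — this is the only nullable alternative, skip
  L → f A A: FIRST \ {ε} = { 'f' } — disjoint from FOLLOW(L)

A has no nullable alternative, so no FIRST/FOLLOW check is needed there.

So the grammar has 2 FIRST/FOLLOW conflicts (marked CONFLICT above).

Answer: Yes. L → L y with FOLLOW(L) on { '+', 'y' }; L → '+' n with FOLLOW(L) on { '+' }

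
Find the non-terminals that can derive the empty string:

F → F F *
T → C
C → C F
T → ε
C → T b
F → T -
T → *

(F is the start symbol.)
A non-terminal is nullable if it can derive ε (the empty string): either it has an ε-production, or it has a production whose right-hand side consists entirely of nullable non-terminals.

ε-productions: T → ε
So T is immediately nullable.
No further non-terminal can be added: every production for the remaining non-terminals contains a terminal or a non-nullable non-terminal.
Nullable = { 'T' }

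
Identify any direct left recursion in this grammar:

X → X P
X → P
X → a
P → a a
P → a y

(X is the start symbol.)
Yes, X is left-recursive

Direct left recursion occurs when N → N α for some non-terminal N (the right-hand side begins with the left-hand side itself).

X → X P: LEFT RECURSIVE (starts with X)
X → P: starts with P
X → a: starts with a
P → a a: starts with a
P → a y: starts with a

The grammar has direct left recursion on: X.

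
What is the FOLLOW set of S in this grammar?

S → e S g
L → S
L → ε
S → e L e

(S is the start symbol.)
{ $, 'e', 'g' }

To compute FOLLOW(S), find every occurrence of S on a right-hand side N → α S β: add FIRST(β) \ {ε}, and if β is empty or nullable also add FOLLOW(N). Iterate to a fixed point.

S is the start symbol, so $ ∈ FOLLOW(S).
In S → e S g: S is followed by g, add FIRST(g) \ {ε} = { 'g' }
In L → S: S is at the end, add FOLLOW(L)

The FOLLOW sets referred to above (computed the same way, to a fixed point):
  FOLLOW(L) = { 'e' }

Taking the union: FOLLOW(S) = { $, 'e', 'g' }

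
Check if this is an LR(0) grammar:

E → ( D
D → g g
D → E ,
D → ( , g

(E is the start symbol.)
A grammar is LR(0) if no state in the canonical LR(0) collection has:
  - both a shift item (dot before a terminal) and a complete item (shift-reduce conflict), or
  - two or more complete items (reduce-reduce conflict; the accept item [E' → E .] counts as a complete item here).

Augment with E' → E and build the canonical LR(0) collection (I0 = CLOSURE({[E' → . E]}), then GOTO on every symbol after a dot until no new states appear). It has 11 states:
  I0: { [E → . ( D], [E' → . E] }  — shift
  I1: { [D → . ( , g], [D → . E ,], [D → . g g], [E → ( . D], [E → . ( D] }  — shift
  I2: { [E' → E .] }  — accept
  I3: { [D → ( . , g], [D → . ( , g], [D → . E ,], [D → . g g], [E → ( . D], [E → . ( D] }  — shift
  I4: { [E → ( D .] }  — reduce
  I5: { [D → E . ,] }  — shift
  I6: { [D → g . g] }  — shift
  I7: { [D → g g .] }  — reduce
  I8: { [D → E , .] }  — reduce
  I9: { [D → ( , . g] }  — shift
  I10: { [D → ( , g .] }  — reduce

Every state is either a pure shift/goto state or contains exactly one complete item and nothing to shift — no conflicts. The grammar is LR(0).

Answer: Yes, the grammar is LR(0)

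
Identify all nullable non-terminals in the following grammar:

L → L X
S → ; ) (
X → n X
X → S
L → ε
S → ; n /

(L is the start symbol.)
A non-terminal is nullable if it can derive ε (the empty string): either it has an ε-production, or it has a production whose right-hand side consists entirely of nullable non-terminals.

ε-productions: L → ε
So L is immediately nullable.
No further non-terminal can be added: every production for the remaining non-terminals contains a terminal or a non-nullable non-terminal.
Nullable = { 'L' }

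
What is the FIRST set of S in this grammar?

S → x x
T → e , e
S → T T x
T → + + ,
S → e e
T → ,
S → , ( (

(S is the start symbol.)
{ '+', ',', 'e', 'x' }

To compute FIRST(S), examine every production with S on the left-hand side, reading each right-hand side left to right until a non-nullable symbol is reached.

FIRST sets of the other non-terminals involved (by the same procedure, iterated to a fixed point):
  FIRST(T) = { '+', ',', 'e' }

From S → x x:
  - x is a terminal: add 'x' and stop
From S → T T x:
  - T is a non-terminal: add FIRST(T) \ {ε} = { '+', ',', 'e' }
    T is not nullable, so stop
From S → e e:
  - e is a terminal: add 'e' and stop
From S → , ( (:
  - ',' is a terminal: add ',' and stop

Collecting: FIRST(S) = { '+', ',', 'e', 'x' }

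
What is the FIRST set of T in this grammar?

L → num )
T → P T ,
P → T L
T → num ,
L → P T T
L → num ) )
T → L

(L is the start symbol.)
FIRST sets of the other non-terminals involved (by the same procedure, iterated to a fixed point):
  FIRST(P) = { 'num' }
  FIRST(L) = { 'num' }

From T → P T ,:
  - P is a non-terminal: add FIRST(P) \ {ε} = { 'num' }
    P is not nullable, so stop
From T → num ,:
  - num is a terminal: add 'num' and stop
From T → L:
  - L is a non-terminal: add FIRST(L) \ {ε} = { 'num' }
    L is not nullable, so stop

Collecting: FIRST(T) = { 'num' }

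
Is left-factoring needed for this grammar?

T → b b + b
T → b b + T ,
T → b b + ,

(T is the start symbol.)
Yes, T has productions with common prefix 'b b +'

Left-factoring is needed when two productions for the same non-terminal
share a common prefix on the right-hand side.

Productions for T:
  T → b b + b
  T → b b + T ,
  T → b b + ,

Found common prefix 'b b +' in productions for T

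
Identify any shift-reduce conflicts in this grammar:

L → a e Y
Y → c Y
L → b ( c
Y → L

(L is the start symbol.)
No shift-reduce conflicts

Augment with L' → L and build the canonical LR(0) collection (I0 = CLOSURE({[L' → . L]}), then GOTO on every symbol after a dot until no new states appear). It has 11 states:
  I0: { [L → . a e Y], [L → . b ( c], [L' → . L] }  — shift
  I1: { [L' → L .] }  — accept
  I2: { [L → a . e Y] }  — shift
  I3: { [L → b . ( c] }  — shift
  I4: { [L → b ( . c] }  — shift
  I5: { [L → b ( c .] }  — reduce
  I6: { [L → . a e Y], [L → . b ( c], [L → a e . Y], [Y → . L], [Y → . c Y] }  — shift
  I7: { [Y → L .] }  — reduce
  I8: { [L → a e Y .] }  — reduce
  I9: { [L → . a e Y], [L → . b ( c], [Y → . L], [Y → . c Y], [Y → c . Y] }  — shift
  I10: { [Y → c Y .] }  — reduce

No state contains both a complete item and a shift item.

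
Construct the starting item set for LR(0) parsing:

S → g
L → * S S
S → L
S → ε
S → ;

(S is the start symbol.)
{ [L → . * S S], [S → . ;], [S → . L], [S → . g], [S → .], [S' → . S] }

First, augment the grammar with S' → S
I₀ = CLOSURE({ [S' → . S] }):
  [S' → . S] has the dot before S: add [S → . g], [S → . L], [S → .], [S → . ;]
  [S → . L] has the dot before L: add [L → . * S S]
No further items can be added.

I₀ = { [L → . * S S], [S → . ;], [S → . L], [S → . g], [S → .], [S' → . S] }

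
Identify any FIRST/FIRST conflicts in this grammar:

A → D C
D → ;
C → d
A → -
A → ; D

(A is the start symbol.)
Yes. A → D C / A → ';' D on { ';' }

A FIRST/FIRST conflict occurs when two productions N → α and N → β for the same non-terminal have FIRST(α) ∩ FIRST(β) ≠ ∅ (with ε ∈ FIRST of a nullable right-hand side, so two nullable alternatives also conflict).

FIRST sets of the non-terminals at (or reachable through a nullable prefix from) the front of some alternative:
  FIRST(D) = { ';' }

Productions for A:
  A → D C: FIRST = { ';' }
  A → -: FIRST = { '-' }
  A → ; D: FIRST = { ';' }
D, C have only one production, so no FIRST/FIRST conflict is possible there.

Conflict for A: A → D C and A → ; D
  Overlap: { ';' }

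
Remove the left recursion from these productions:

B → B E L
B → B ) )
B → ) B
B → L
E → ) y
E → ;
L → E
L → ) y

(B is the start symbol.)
B → ) B B'
B → L B'
B' → E L B'
B' → ) ) B'
B' → ε
E → ) y
E → ;
L → E
L → ) y

B is directly left-recursive. The standard transformation for
  A → A α₁ | ... | A α_m | β₁ | ... | β_n
is
  A  → β₁ A' | ... | β_n A'
  A' → α₁ A' | ... | α_m A' | ε

B → ) B becomes B → ) B B'
B → L becomes B → L B'
B → B E L becomes B' → E L B'
B → B ) ) becomes B' → ) ) B'
Add B' → ε

Productions for other non-terminals are unchanged:
  E → ) y
  E → ;
  L → E
  L → ) y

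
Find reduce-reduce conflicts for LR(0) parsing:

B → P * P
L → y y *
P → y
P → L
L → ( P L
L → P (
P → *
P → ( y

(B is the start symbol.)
Augment with B' → B and build the canonical LR(0) collection (I0 = CLOSURE({[B' → . B]}), then GOTO on every symbol after a dot until no new states appear). It has 17 states:
  I0: { [B → . P * P], [B' → . B], [L → . ( P L], [L → . P (], [L → . y y *], [P → . ( y], [P → . *], [P → . L], [P → . y] }  — shift
  I1: { [L → ( . P L], [L → . ( P L], [L → . P (], [L → . y y *], [P → ( . y], [P → . ( y], [P → . *], [P → . L], [P → . y] }  — shift
  I2: { [P → * .] }  — reduce
  I3: { [B' → B .] }  — accept
  I4: { [P → L .] }  — reduce
  I5: { [B → P . * P], [L → P . (] }  — shift
  I6: { [L → y . y *], [P → y .] }  — shift, reduce
  I7: { [L → y y . *] }  — shift
  I8: { [L → y y * .] }  — reduce
  I9: { [L → P ( .] }  — reduce
  I10: { [B → P * . P], [L → . ( P L], [L → . P (], [L → . y y *], [P → . ( y], [P → . *], [P → . L], [P → . y] }  — shift
  I11: { [B → P * P .], [L → P . (] }  — shift, reduce
  I12: { [L → ( P . L], [L → . ( P L], [L → . P (], [L → . y y *], [L → P . (], [P → . ( y], [P → . *], [P → . L], [P → . y] }  — shift
  I13: { [L → y . y *], [P → ( y .], [P → y .] }  — shift, 2 reduces
  I14: { [L → ( . P L], [L → . ( P L], [L → . P (], [L → . y y *], [L → P ( .], [P → ( . y], [P → . ( y], [P → . *], [P → . L], [P → . y] }  — shift, reduce
  I15: { [L → ( P L .], [P → L .] }  — 2 reduces
  I16: { [L → P . (] }  — shift

I13 contains complete items [P → ( y .], [P → y .] — reduce-reduce conflict.
I15 contains complete items [L → ( P L .], [P → L .] — reduce-reduce conflict.

Answer: Yes — I13: [P → ( y .] vs [P → y .]; I15: [L → ( P L .] vs [P → L .]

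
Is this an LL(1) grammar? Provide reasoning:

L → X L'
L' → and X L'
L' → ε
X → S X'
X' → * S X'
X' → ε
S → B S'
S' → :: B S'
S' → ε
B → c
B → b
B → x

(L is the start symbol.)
Yes, the grammar is LL(1).

A grammar is LL(1) if for each non-terminal N with multiple productions, the predict sets of those productions are pairwise disjoint, where PREDICT(N → α) = (FIRST(α) \ {ε}) ∪ (FOLLOW(N) if α ⇒* ε).

Relevant sets:
  FOLLOW(L') = { $ }
  FOLLOW(X') = { $, 'and' }
  FOLLOW(S') = { $, '*', 'and' }

For L':
  PREDICT(L' → and X L') = { 'and' }
  PREDICT(L' → ε) = { $ }
For X':
  PREDICT(X' → '*' S X') = { '*' }
  PREDICT(X' → ε) = { $, 'and' }
For S':
  PREDICT(S' → :: B S') = { '::' }
  PREDICT(S' → ε) = { $, '*', 'and' }
For B:
  PREDICT(B → c) = { 'c' }
  PREDICT(B → b) = { 'b' }
  PREDICT(B → x) = { 'x' }
L, X, S have a single production, so nothing to check there.

All predict sets are disjoint. The grammar IS LL(1).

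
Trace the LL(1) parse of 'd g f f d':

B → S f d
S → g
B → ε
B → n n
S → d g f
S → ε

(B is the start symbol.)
LL(1) parsing maintains a stack (initially the start symbol over $) and the input. At each step: if the stack top is a terminal, match it against the current input token; if it is a non-terminal N, replace it with the RHS of M[N, lookahead] (the unique production whose predict set contains the lookahead).

Stack is shown with the top on the left.

Stack        Input        Action
--------------------------------
B $          d g f f d $  output B → S f d
S f d $      d g f f d $  output S → d g f
d g f f d $  d g f f d $  match 'd'
g f f d $    g f f d $    match 'g'
f f d $      f f d $      match 'f'
f d $        f d $        match 'f'
d $          d $          match 'd'
$            $            accept

The string is accepted.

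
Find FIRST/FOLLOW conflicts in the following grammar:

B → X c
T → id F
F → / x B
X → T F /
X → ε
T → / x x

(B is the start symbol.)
No FIRST/FOLLOW conflicts.

A FIRST/FOLLOW conflict occurs when a non-terminal N has a nullable alternative N → β (β ⇒* ε) and another alternative N → α with FIRST(α) ∩ FOLLOW(N) ≠ ∅: on such a lookahead the parser cannot decide between expanding α and letting N vanish via β.

Nullable non-terminals: X.
FIRST sets used below: FIRST(T) = { '/', 'id' }

X: nullable alternative(s) X → ε; FOLLOW(X) = { 'c' }
  X → T F /: FIRST \ {ε} = { '/', 'id' } — disjoint from FOLLOW(X)
  X → ε: FIRST \ {ε} = { } — this is the only nullable alternative, skip

B, F, T have no nullable alternative, so no FIRST/FOLLOW check is needed there.

No FIRST/FOLLOW conflicts found.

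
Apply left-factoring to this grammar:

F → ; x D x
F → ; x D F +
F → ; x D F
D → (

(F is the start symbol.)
Left-factoring transforms A → αβ₁ | αβ₂ into A → αA' and A' → β₁ | β₂
(α is the longest common prefix among the alternatives). Repeat until
no nonterminal has two alternatives with a common prefix.

Round 1: F has alternatives sharing prefix '; x D'. Introduce F': F → ; x D F'
  Add: F' → x
  Add: F' → F +
  Add: F' → F

Round 2: F' has alternatives sharing prefix 'F'. Introduce F'': F' → F F''
  Add: F'' → +
  Add: F'' → ε

No remaining common prefixes — done.

Resulting grammar:
F → ; x D F'
F' → x
F' → F F''
F'' → +
F'' → ε
D → (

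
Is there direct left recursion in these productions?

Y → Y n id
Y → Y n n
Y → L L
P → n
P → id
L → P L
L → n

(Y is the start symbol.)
Y → Y n id: LEFT RECURSIVE (starts with Y)
Y → Y n n: LEFT RECURSIVE (starts with Y)
Y → L L: starts with L
P → n: starts with n
P → id: starts with id
L → P L: starts with P
L → n: starts with n

The grammar has direct left recursion on: Y.

Answer: Yes, Y is left-recursive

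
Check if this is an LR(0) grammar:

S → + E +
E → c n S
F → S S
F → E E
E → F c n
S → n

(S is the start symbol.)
No. Shift-reduce conflict between [S → + E + .] and [E → . c n S]

A grammar is LR(0) if no state in the canonical LR(0) collection has:
  - both a shift item (dot before a terminal) and a complete item (shift-reduce conflict), or
  - two or more complete items (reduce-reduce conflict; the accept item [S' → S .] counts as a complete item here).

Augment with S' → S and build the canonical LR(0) collection (I0 = CLOSURE({[S' → . S]}), then GOTO on every symbol after a dot until no new states appear). It has 15 states:
  I0: { [S → . + E +], [S → . n], [S' → . S] }  — shift
  I1: { [E → . F c n], [E → . c n S], [F → . E E], [F → . S S], [S → + . E +], [S → . + E +], [S → . n] }  — shift
  I2: { [S' → S .] }  — accept
  I3: { [S → n .] }  — reduce
  I4: { [E → . F c n], [E → . c n S], [F → . E E], [F → . S S], [F → E . E], [S → + E . +], [S → . + E +], [S → . n] }  — shift
  I5: { [E → F . c n] }  — shift
  I6: { [F → S . S], [S → . + E +], [S → . n] }  — shift
  I7: { [E → c . n S] }  — shift
  I8: { [E → c n . S], [S → . + E +], [S → . n] }  — shift
  I9: { [E → c n S .] }  — reduce
  I10: { [F → S S .] }  — reduce
  I11: { [E → F c . n] }  — shift
  I12: { [E → F c n .] }  — reduce
  I13: { [E → . F c n], [E → . c n S], [F → . E E], [F → . S S], [S → + . E +], [S → + E + .], [S → . + E +], [S → . n] }  — shift, reduce
  I14: { [E → . F c n], [E → . c n S], [F → . E E], [F → . S S], [F → E . E], [F → E E .], [S → . + E +], [S → . n] }  — shift, reduce

Conflict in state I13:
  Shift-reduce conflict between [S → + E + .] and [E → . c n S]
So the grammar is NOT LR(0).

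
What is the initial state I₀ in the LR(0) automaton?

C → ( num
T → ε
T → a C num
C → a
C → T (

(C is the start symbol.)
First, augment the grammar with C' → C
I₀ = CLOSURE({ [C' → . C] }):
  [C' → . C] has the dot before C: add [C → . ( num], [C → . a], [C → . T (]
  [C → . T (] has the dot before T: add [T → .], [T → . a C num]
No further items can be added.

I₀ = { [C → . ( num], [C → . T (], [C → . a], [C' → . C], [T → . a C num], [T → .] }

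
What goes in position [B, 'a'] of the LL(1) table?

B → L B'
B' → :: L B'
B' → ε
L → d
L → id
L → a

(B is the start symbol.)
To find M[B, 'a'], we find productions for B where 'a' is in the predict set (PREDICT(N → α) = (FIRST(α) \ {ε}) ∪ (FOLLOW(N) if α ⇒* ε)).

Relevant sets:
  FIRST(L) = { 'a', 'd', 'id' }

B → L B': PREDICT = { 'a', 'd', 'id' }
  'a' is in predict set, so this production goes in M[B, 'a']

M[B, 'a'] = B → L B'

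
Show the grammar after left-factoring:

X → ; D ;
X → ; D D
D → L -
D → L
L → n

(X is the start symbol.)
X → ; D X'
X' → ;
X' → D
D → L D'
D' → -
D' → ε
L → n

Left-factoring transforms A → αβ₁ | αβ₂ into A → αA' and A' → β₁ | β₂
(α is the longest common prefix among the alternatives). Repeat until
no nonterminal has two alternatives with a common prefix.

Round 1: X has alternatives sharing prefix '; D'. Introduce X': X → ; D X'
  Add: X' → ;
  Add: X' → D

Round 2: D has alternatives sharing prefix 'L'. Introduce D': D → L D'
  Add: D' → -
  Add: D' → ε

No remaining common prefixes — done.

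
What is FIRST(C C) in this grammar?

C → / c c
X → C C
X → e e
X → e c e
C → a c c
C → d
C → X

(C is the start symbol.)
FIRST sets of the non-terminals involved (from the grammar, by fixed-point iteration):
  FIRST(C) = { '/', 'a', 'd', 'e' }

To compute FIRST(C C), process the symbols left to right:
Symbol C is a non-terminal. Add FIRST(C) \ {ε} = { '/', 'a', 'd', 'e' }
C is not nullable (ε ∉ FIRST(C)), so stop here.
FIRST(C C) = { '/', 'a', 'd', 'e' }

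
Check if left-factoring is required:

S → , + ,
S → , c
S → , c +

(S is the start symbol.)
Left-factoring is needed when two productions for the same non-terminal
share a common prefix on the right-hand side.

Productions for S:
  S → , + ,
  S → , c
  S → , c +

Found common prefix ',' in productions for S

Answer: Yes, S has productions with common prefix ','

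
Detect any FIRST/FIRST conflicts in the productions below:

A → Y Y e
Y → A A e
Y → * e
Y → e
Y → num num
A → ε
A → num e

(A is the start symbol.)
A FIRST/FIRST conflict occurs when two productions N → α and N → β for the same non-terminal have FIRST(α) ∩ FIRST(β) ≠ ∅ (with ε ∈ FIRST of a nullable right-hand side, so two nullable alternatives also conflict).

FIRST sets of the non-terminals at (or reachable through a nullable prefix from) the front of some alternative:
  FIRST(Y) = { '*', 'e', 'num' }
  FIRST(A) = { '*', 'e', 'num', ε }

Productions for A:
  A → Y Y e: FIRST = { '*', 'e', 'num' }
  A → ε: FIRST = { ε }
  A → num e: FIRST = { 'num' }
Productions for Y:
  Y → A A e: FIRST = { '*', 'e', 'num' }
  Y → * e: FIRST = { '*' }
  Y → e: FIRST = { 'e' }
  Y → num num: FIRST = { 'num' }

Conflict for A: A → Y Y e and A → num e
  Overlap: { 'num' }
Conflict for Y: Y → A A e and Y → * e
  Overlap: { '*' }
Conflict for Y: Y → A A e and Y → e
  Overlap: { 'e' }
Conflict for Y: Y → A A e and Y → num num
  Overlap: { 'num' }

Answer: Yes. A → Y Y e / A → num e on { 'num' }; Y → A A e / Y → '*' e on { '*' }; Y → A A e / Y → e on { 'e' }; Y → A A e / Y → num num on { 'num' }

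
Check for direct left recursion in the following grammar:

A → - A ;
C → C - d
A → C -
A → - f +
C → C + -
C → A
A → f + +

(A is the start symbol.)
A → - A ;: starts with '-'
C → C - d: LEFT RECURSIVE (starts with C)
A → C -: starts with C
A → - f +: starts with '-'
C → C + -: LEFT RECURSIVE (starts with C)
C → A: starts with A
A → f + +: starts with f

The grammar has direct left recursion on: C.

Answer: Yes, C is left-recursive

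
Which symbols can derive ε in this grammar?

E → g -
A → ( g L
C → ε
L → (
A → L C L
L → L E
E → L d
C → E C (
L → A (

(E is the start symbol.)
A non-terminal is nullable if it can derive ε (the empty string): either it has an ε-production, or it has a production whose right-hand side consists entirely of nullable non-terminals.

ε-productions: C → ε
So C is immediately nullable.
No further non-terminal can be added: every production for the remaining non-terminals contains a terminal or a non-nullable non-terminal.
Nullable = { 'C' }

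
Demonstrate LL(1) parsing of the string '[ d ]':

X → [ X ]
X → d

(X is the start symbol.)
Stack is shown with the top on the left.

Stack    Input    Action
------------------------
X $      [ d ] $  output X → [ X ]
[ X ] $  [ d ] $  match '['
X ] $    d ] $    output X → d
d ] $    d ] $    match 'd'
] $      ] $      match ']'
$        $        accept

The string is accepted.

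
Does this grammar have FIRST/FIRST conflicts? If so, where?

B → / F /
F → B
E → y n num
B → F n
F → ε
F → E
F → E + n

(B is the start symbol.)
Yes. B → '/' F '/' / B → F n on { '/' }; F → B / F → E on { 'y' }; F → B / F → E '+' n on { 'y' }; F → E / F → E '+' n on { 'y' }

FIRST sets of the non-terminals at (or reachable through a nullable prefix from) the front of some alternative:
  FIRST(F) = { '/', 'n', 'y', ε }
  FIRST(B) = { '/', 'n', 'y' }
  FIRST(E) = { 'y' }

Productions for B:
  B → / F /: FIRST = { '/' }
  B → F n: FIRST = { '/', 'n', 'y' }
Productions for F:
  F → B: FIRST = { '/', 'n', 'y' }
  F → ε: FIRST = { ε }
  F → E: FIRST = { 'y' }
  F → E + n: FIRST = { 'y' }
E has only one production, so no FIRST/FIRST conflict is possible there.

Conflict for B: B → / F / and B → F n
  Overlap: { '/' }
Conflict for F: F → B and F → E
  Overlap: { 'y' }
Conflict for F: F → B and F → E + n
  Overlap: { 'y' }
Conflict for F: F → E and F → E + n
  Overlap: { 'y' }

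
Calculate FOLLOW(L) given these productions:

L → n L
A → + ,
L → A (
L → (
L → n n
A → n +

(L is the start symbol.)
To compute FOLLOW(L), find every occurrence of L on a right-hand side N → α L β: add FIRST(β) \ {ε}, and if β is empty or nullable also add FOLLOW(N). Iterate to a fixed point.

L is the start symbol, so $ ∈ FOLLOW(L).
In L → n L: L is at the end; this adds FOLLOW(L) to itself — nothing new

Taking the union: FOLLOW(L) = { $ }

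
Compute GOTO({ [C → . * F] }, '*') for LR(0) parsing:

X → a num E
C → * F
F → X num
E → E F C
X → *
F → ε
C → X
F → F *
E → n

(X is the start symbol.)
{ [C → * . F], [F → . F *], [F → . X num], [F → .], [X → . *], [X → . a num E] }

GOTO(I, '*') = CLOSURE({ [A → αX.β] : [A → α.Xβ] ∈ I, X = '*' })

Items with dot before '*', with the dot advanced:
  [C → . * F] → [C → * . F]
Closure of the advanced items:
  [C → * . F] has the dot before F: add [F → . X num], [F → .], [F → . F *]
  [F → . X num] has the dot before X: add [X → . a num E], [X → . *]

GOTO = { [C → * . F], [F → . F *], [F → . X num], [F → .], [X → . *], [X → . a num E] }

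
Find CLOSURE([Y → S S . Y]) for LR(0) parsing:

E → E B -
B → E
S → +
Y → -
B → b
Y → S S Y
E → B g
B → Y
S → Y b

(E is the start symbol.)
{ [S → . +], [S → . Y b], [Y → . -], [Y → . S S Y], [Y → S S . Y] }

To compute CLOSURE, for each item [A → α.Bβ] where B is a non-terminal, add [B → .γ] for all productions B → γ; repeat for the newly added items until nothing changes.

Start with: [Y → S S . Y]
  [Y → S S . Y] has the dot before Y: add [Y → . -], [Y → . S S Y]
  [Y → . S S Y] has the dot before S: add [S → . +], [S → . Y b]
No further items can be added.

CLOSURE = { [S → . +], [S → . Y b], [Y → . -], [Y → . S S Y], [Y → S S . Y] }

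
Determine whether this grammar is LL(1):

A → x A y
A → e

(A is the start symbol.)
Yes, the grammar is LL(1).

A grammar is LL(1) if for each non-terminal N with multiple productions, the predict sets of those productions are pairwise disjoint, where PREDICT(N → α) = (FIRST(α) \ {ε}) ∪ (FOLLOW(N) if α ⇒* ε).

For A:
  PREDICT(A → x A y) = { 'x' }
  PREDICT(A → e) = { 'e' }

All predict sets are disjoint. The grammar IS LL(1).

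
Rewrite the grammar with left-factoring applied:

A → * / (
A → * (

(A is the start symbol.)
A → * A'
A' → / (
A' → (

Left-factoring transforms A → αβ₁ | αβ₂ into A → αA' and A' → β₁ | β₂
(α is the longest common prefix among the alternatives). Repeat until
no nonterminal has two alternatives with a common prefix.

Round 1: A has alternatives sharing prefix '*'. Introduce A': A → * A'
  Add: A' → / (
  Add: A' → (

No remaining common prefixes — done.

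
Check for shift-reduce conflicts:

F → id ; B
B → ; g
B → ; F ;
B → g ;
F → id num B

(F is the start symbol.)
No shift-reduce conflicts

Augment with F' → F and build the canonical LR(0) collection (I0 = CLOSURE({[F' → . F]}), then GOTO on every symbol after a dot until no new states appear). It has 13 states:
  I0: { [F → . id ; B], [F → . id num B], [F' → . F] }  — shift
  I1: { [F' → F .] }  — accept
  I2: { [F → id . ; B], [F → id . num B] }  — shift
  I3: { [B → . ; F ;], [B → . ; g], [B → . g ;], [F → id ; . B] }  — shift
  I4: { [B → . ; F ;], [B → . ; g], [B → . g ;], [F → id num . B] }  — shift
  I5: { [B → ; . F ;], [B → ; . g], [F → . id ; B], [F → . id num B] }  — shift
  I6: { [F → id num B .] }  — reduce
  I7: { [B → g . ;] }  — shift
  I8: { [B → g ; .] }  — reduce
  I9: { [B → ; F . ;] }  — shift
  I10: { [B → ; g .] }  — reduce
  I11: { [B → ; F ; .] }  — reduce
  I12: { [F → id ; B .] }  — reduce

No state contains both a complete item and a shift item.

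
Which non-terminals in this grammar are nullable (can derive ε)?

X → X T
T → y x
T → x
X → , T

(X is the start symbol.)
None

A non-terminal is nullable if it can derive ε (the empty string): either it has an ε-production, or it has a production whose right-hand side consists entirely of nullable non-terminals.

There are no ε-productions, so no non-terminal can derive ε.
No non-terminals are nullable.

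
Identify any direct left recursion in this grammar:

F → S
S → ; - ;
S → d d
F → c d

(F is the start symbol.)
Direct left recursion occurs when N → N α for some non-terminal N (the right-hand side begins with the left-hand side itself).

F → S: starts with S
S → ; - ;: starts with ';'
S → d d: starts with d
F → c d: starts with c

No direct left recursion found.

Answer: No direct left recursion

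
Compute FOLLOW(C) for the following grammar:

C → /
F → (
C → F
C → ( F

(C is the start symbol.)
To compute FOLLOW(C), find every occurrence of C on a right-hand side N → α C β: add FIRST(β) \ {ε}, and if β is empty or nullable also add FOLLOW(N). Iterate to a fixed point.

C is the start symbol, so $ ∈ FOLLOW(C).
C does not occur on any right-hand side.

Taking the union: FOLLOW(C) = { $ }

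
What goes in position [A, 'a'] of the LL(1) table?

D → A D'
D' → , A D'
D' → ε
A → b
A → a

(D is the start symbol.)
A → a

To find M[A, 'a'], we find productions for A where 'a' is in the predict set (PREDICT(N → α) = (FIRST(α) \ {ε}) ∪ (FOLLOW(N) if α ⇒* ε)).

A → b: PREDICT = { 'b' }
A → a: PREDICT = { 'a' }
  'a' is in predict set, so this production goes in M[A, 'a']

M[A, 'a'] = A → a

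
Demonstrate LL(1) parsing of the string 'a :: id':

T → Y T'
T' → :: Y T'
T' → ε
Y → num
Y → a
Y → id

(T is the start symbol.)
Stack is shown with the top on the left.

Stack      Input      Action
----------------------------
T $        a :: id $  output T → Y T'
Y T' $     a :: id $  output Y → a
a T' $     a :: id $  match 'a'
T' $       :: id $    output T' → :: Y T'
:: Y T' $  :: id $    match '::'
Y T' $     id $       output Y → id
id T' $    id $       match 'id'
T' $       $          output T' → ε
$          $          accept

The string is accepted.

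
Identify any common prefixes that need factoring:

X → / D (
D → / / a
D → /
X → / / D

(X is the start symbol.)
Left-factoring is needed when two productions for the same non-terminal
share a common prefix on the right-hand side.

Productions for X:
  X → / D (
  X → / / D
Productions for D:
  D → / / a
  D → /

Found common prefix '/' in productions for X
Found common prefix '/' in productions for D

Answer: Yes, X has productions with common prefix '/'; D has productions with common prefix '/'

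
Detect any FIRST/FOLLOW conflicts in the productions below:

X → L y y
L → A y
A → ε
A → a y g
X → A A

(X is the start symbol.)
Yes. A → a y g with FOLLOW(A) on { 'a' }

Nullable non-terminals: A, X.
FIRST sets used below: FIRST(L) = { 'a', 'y' }, FIRST(A) = { 'a', ε }

A: nullable alternative(s) A → ε; FOLLOW(A) = { $, 'a', 'y' }
  A → ε: FIRST \ {ε} = { } — this is the only nullable alternative, skip
  A → a y g: FIRST \ {ε} = { 'a' } — overlaps FOLLOW(A) on { 'a' }: CONFLICT

X: nullable alternative(s) X → A A; FOLLOW(X) = { $ }
  X → L y y: FIRST \ {ε} = { 'a', 'y' } — disjoint from FOLLOW(X)
  X → A A: FIRST \ {ε} = { 'a' } — this is the only nullable alternative, skip

L has no nullable alternative, so no FIRST/FOLLOW check is needed there.

So the grammar has 1 FIRST/FOLLOW conflict (marked CONFLICT above).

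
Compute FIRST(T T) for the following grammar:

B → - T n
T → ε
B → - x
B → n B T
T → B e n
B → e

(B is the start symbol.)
{ '-', 'e', 'n', ε }

FIRST sets of the non-terminals involved (from the grammar, by fixed-point iteration):
  FIRST(T) = { '-', 'e', 'n', ε }

To compute FIRST(T T), process the symbols left to right:
Symbol T is a non-terminal. Add FIRST(T) \ {ε} = { '-', 'e', 'n' }
T is nullable (ε ∈ FIRST(T)), continue to the next symbol.
Symbol T is a non-terminal. Add FIRST(T) \ {ε} = { '-', 'e', 'n' }
T is nullable (ε ∈ FIRST(T)), continue to the next symbol.
All symbols are nullable, so ε is in the result.
FIRST(T T) = { '-', 'e', 'n', ε }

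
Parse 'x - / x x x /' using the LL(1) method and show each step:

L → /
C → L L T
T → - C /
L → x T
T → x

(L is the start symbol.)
LL(1) parsing maintains a stack (initially the start symbol over $) and the input. At each step: if the stack top is a terminal, match it against the current input token; if it is a non-terminal N, replace it with the RHS of M[N, lookahead] (the unique production whose predict set contains the lookahead).

Stack is shown with the top on the left.

Stack      Input            Action
----------------------------------
L $        x - / x x x / $  output L → x T
x T $      x - / x x x / $  match 'x'
T $        - / x x x / $    output T → - C /
- C / $    - / x x x / $    match '-'
C / $      / x x x / $      output C → L L T
L L T / $  / x x x / $      output L → /
/ L T / $  / x x x / $      match '/'
L T / $    x x x / $        output L → x T
x T T / $  x x x / $        match 'x'
T T / $    x x / $          output T → x
x T / $    x x / $          match 'x'
T / $      x / $            output T → x
x / $      x / $            match 'x'
/ $        / $              match '/'
$          $                accept

The string is accepted.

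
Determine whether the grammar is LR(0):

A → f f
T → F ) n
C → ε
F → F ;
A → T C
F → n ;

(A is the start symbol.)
Yes, the grammar is LR(0)

A grammar is LR(0) if no state in the canonical LR(0) collection has:
  - both a shift item (dot before a terminal) and a complete item (shift-reduce conflict), or
  - two or more complete items (reduce-reduce conflict; the accept item [A' → A .] counts as a complete item here).

Augment with A' → A and build the canonical LR(0) collection (I0 = CLOSURE({[A' → . A]}), then GOTO on every symbol after a dot until no new states appear). It has 12 states:
  I0: { [A → . T C], [A → . f f], [A' → . A], [F → . F ;], [F → . n ;], [T → . F ) n] }  — shift
  I1: { [A' → A .] }  — accept
  I2: { [F → F . ;], [T → F . ) n] }  — shift
  I3: { [A → T . C], [C → .] }  — reduce
  I4: { [A → f . f] }  — shift
  I5: { [F → n . ;] }  — shift
  I6: { [F → n ; .] }  — reduce
  I7: { [A → f f .] }  — reduce
  I8: { [A → T C .] }  — reduce
  I9: { [T → F ) . n] }  — shift
  I10: { [F → F ; .] }  — reduce
  I11: { [T → F ) n .] }  — reduce

Every state is either a pure shift/goto state or contains exactly one complete item and nothing to shift — no conflicts. The grammar is LR(0).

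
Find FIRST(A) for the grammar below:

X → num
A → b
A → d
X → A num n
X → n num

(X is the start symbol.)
{ 'b', 'd' }

To compute FIRST(A), examine every production with A on the left-hand side, reading each right-hand side left to right until a non-nullable symbol is reached.

From A → b:
  - b is a terminal: add 'b' and stop
From A → d:
  - d is a terminal: add 'd' and stop

Collecting: FIRST(A) = { 'b', 'd' }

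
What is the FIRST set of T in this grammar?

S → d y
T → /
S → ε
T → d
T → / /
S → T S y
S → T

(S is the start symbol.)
{ '/', 'd' }

To compute FIRST(T), examine every production with T on the left-hand side, reading each right-hand side left to right until a non-nullable symbol is reached.

From T → /:
  - '/' is a terminal: add '/' and stop
From T → d:
  - d is a terminal: add 'd' and stop
From T → / /:
  - '/' is a terminal: add '/' and stop

Collecting: FIRST(T) = { '/', 'd' }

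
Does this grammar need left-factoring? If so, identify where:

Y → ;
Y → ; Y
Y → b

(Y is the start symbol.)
Yes, Y has productions with common prefix ';'

Left-factoring is needed when two productions for the same non-terminal
share a common prefix on the right-hand side.

Productions for Y:
  Y → ;
  Y → ; Y
  Y → b

Found common prefix ';' in productions for Y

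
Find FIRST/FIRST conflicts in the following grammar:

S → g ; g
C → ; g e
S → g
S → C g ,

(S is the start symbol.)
Yes. S → g ';' g / S → g on { 'g' }

FIRST sets of the non-terminals at (or reachable through a nullable prefix from) the front of some alternative:
  FIRST(C) = { ';' }

Productions for S:
  S → g ; g: FIRST = { 'g' }
  S → g: FIRST = { 'g' }
  S → C g ,: FIRST = { ';' }
C has only one production, so no FIRST/FIRST conflict is possible there.

Conflict for S: S → g ; g and S → g
  Overlap: { 'g' }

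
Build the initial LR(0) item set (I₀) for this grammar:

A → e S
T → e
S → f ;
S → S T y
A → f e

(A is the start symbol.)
First, augment the grammar with A' → A
I₀ = CLOSURE({ [A' → . A] }):
  [A' → . A] has the dot before A: add [A → . e S], [A → . f e]
No further items can be added.

I₀ = { [A → . e S], [A → . f e], [A' → . A] }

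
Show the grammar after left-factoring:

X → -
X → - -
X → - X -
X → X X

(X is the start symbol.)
Left-factoring transforms A → αβ₁ | αβ₂ into A → αA' and A' → β₁ | β₂
(α is the longest common prefix among the alternatives). Repeat until
no nonterminal has two alternatives with a common prefix.

Round 1: X has alternatives sharing prefix '-'. Introduce X': X → - X'
  Add: X' → ε
  Add: X' → -
  Add: X' → X -

No remaining common prefixes — done.

Resulting grammar:
X → - X'
X' → ε
X' → -
X' → X -
X → X X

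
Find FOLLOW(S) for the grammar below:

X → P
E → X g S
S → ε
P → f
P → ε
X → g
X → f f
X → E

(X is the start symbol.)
{ $, 'g' }

To compute FOLLOW(S), find every occurrence of S on a right-hand side N → α S β: add FIRST(β) \ {ε}, and if β is empty or nullable also add FOLLOW(N). Iterate to a fixed point.

In E → X g S: S is at the end, add FOLLOW(E)

The FOLLOW sets referred to above (computed the same way, to a fixed point):
  FOLLOW(E) = { $, 'g' }

Taking the union: FOLLOW(S) = { $, 'g' }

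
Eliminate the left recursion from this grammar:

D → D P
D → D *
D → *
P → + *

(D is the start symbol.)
D → * D'
D' → P D'
D' → * D'
D' → ε
P → + *

D is directly left-recursive. The standard transformation for
  A → A α₁ | ... | A α_m | β₁ | ... | β_n
is
  A  → β₁ A' | ... | β_n A'
  A' → α₁ A' | ... | α_m A' | ε

D → * becomes D → * D'
D → D P becomes D' → P D'
D → D * becomes D' → * D'
Add D' → ε

Productions for other non-terminals are unchanged:
  P → + *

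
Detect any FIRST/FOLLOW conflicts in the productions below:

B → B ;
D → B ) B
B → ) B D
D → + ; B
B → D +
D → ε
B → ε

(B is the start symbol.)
Yes. B → B ';' with FOLLOW(B) on { ')', '+', ';' }; B → ')' B D with FOLLOW(B) on { ')' }; B → D '+' with FOLLOW(B) on { ')', '+', ';' }; D → B ')' B with FOLLOW(D) on { ')', '+', ';' }; D → '+' ';' B with FOLLOW(D) on { '+' }

Nullable non-terminals: B, D.
FIRST sets used below: FIRST(B) = { ')', '+', ';', ε }, FIRST(D) = { ')', '+', ';', ε }

B: nullable alternative(s) B → ε; FOLLOW(B) = { $, ')', '+', ';' }
  B → B ;: FIRST \ {ε} = { ')', '+', ';' } — overlaps FOLLOW(B) on { ')', '+', ';' }: CONFLICT
  B → ) B D: FIRST \ {ε} = { ')' } — overlaps FOLLOW(B) on { ')' }: CONFLICT
  B → D +: FIRST \ {ε} = { ')', '+', ';' } — overlaps FOLLOW(B) on { ')', '+', ';' }: CONFLICT
  B → ε: FIRST \ {ε} = { } — this is the only nullable alternative, skip

D: nullable alternative(s) D → ε; FOLLOW(D) = { $, ')', '+', ';' }
  D → B ) B: FIRST \ {ε} = { ')', '+', ';' } — overlaps FOLLOW(D) on { ')', '+', ';' }: CONFLICT
  D → + ; B: FIRST \ {ε} = { '+' } — overlaps FOLLOW(D) on { '+' }: CONFLICT
  D → ε: FIRST \ {ε} = { } — this is the only nullable alternative, skip

So the grammar has 5 FIRST/FOLLOW conflicts (marked CONFLICT above).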